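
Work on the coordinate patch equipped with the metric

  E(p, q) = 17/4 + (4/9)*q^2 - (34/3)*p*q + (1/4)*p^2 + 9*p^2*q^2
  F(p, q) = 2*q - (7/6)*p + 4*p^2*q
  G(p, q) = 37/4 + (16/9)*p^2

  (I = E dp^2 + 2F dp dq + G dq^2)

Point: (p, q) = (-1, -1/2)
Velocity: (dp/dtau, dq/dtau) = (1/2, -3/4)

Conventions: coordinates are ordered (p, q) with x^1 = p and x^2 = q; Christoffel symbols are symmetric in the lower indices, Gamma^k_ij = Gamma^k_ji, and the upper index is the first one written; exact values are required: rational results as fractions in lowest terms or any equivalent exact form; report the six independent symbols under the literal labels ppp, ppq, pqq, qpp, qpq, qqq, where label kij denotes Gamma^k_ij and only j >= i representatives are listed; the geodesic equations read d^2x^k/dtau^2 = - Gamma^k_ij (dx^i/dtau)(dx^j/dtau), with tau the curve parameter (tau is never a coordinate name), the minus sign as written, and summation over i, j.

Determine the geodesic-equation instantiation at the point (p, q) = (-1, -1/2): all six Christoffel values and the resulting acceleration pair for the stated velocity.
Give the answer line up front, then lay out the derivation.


Answer: Gamma_ppp = 9252/12715, Gamma_ppq = 9274/12715, Gamma_pqq = 22232/2543, Gamma_qpp = 3716/12715, Gamma_qpq = -508/12715, Gamma_qqq = 3696/2543; accelerations (d^2p/dtau^2, d^2q/dtau^2) = (-11577/2543, -2341/2543)

E = 43/36, F = -11/6, G = 397/36 at the point
E_p = 2/3, E_q = 17/9, F_p = 17/6, F_q = 6, G_p = -32/9, G_q = 0
EG - F^2 = 12715/1296;  g^inv = (1296/12715) * [[397/36, 11/6], [11/6, 43/36]]
first-kind symbols [ij,l] = (1/2)(d_i g_jl + d_j g_il - d_l g_ij): [pp,p] = E_p/2 = 1/3, [pp,q] = F_p - E_q/2 = 17/9, [pq,p] = E_q/2 = 17/18, [pq,q] = G_p/2 = -16/9, [qq,p] = F_q - G_p/2 = 70/9, [qq,q] = G_q/2 = 0
Gamma^p_ij = (G*[ij,p] - F*[ij,q])/(EG - F^2), Gamma^q_ij = (E*[ij,q] - F*[ij,p])/(EG - F^2)
Gamma_ppp = 9252/12715, Gamma_ppq = 9274/12715, Gamma_pqq = 22232/2543, Gamma_qpp = 3716/12715, Gamma_qpq = -508/12715, Gamma_qqq = 3696/2543
d^2p/dtau^2 = -(Gamma_ppp*(1/2)^2 + 2*Gamma_ppq*(1/2)*(-3/4) + Gamma_pqq*(-3/4)^2) = -11577/2543
d^2q/dtau^2 = -(Gamma_qpp*(1/2)^2 + 2*Gamma_qpq*(1/2)*(-3/4) + Gamma_qqq*(-3/4)^2) = -2341/2543


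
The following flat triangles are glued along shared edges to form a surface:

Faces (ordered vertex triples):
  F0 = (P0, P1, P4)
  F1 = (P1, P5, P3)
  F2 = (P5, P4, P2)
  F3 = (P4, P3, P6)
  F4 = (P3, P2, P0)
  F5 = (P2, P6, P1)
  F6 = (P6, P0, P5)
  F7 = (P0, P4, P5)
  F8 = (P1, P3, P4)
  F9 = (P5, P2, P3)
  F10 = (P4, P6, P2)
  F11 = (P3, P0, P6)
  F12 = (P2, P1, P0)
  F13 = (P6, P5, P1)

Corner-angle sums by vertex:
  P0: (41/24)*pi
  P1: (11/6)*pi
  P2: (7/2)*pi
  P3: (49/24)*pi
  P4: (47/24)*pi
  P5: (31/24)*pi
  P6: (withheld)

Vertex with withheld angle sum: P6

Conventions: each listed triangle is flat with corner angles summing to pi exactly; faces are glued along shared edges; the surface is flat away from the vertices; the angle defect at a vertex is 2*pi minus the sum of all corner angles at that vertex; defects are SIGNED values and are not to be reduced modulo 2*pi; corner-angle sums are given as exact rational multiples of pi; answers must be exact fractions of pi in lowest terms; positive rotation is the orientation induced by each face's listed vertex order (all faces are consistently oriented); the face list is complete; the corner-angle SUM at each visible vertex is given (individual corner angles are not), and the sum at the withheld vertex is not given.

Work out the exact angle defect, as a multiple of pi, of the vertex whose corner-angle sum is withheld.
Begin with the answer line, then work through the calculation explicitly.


Answer: defect(P6) = pi/3

V = 7, E = 21, F = 14; chi = V - E + F = 0
Gauss-Bonnet: total defect = 2*pi*chi = 0; visible defects sum to -pi/3


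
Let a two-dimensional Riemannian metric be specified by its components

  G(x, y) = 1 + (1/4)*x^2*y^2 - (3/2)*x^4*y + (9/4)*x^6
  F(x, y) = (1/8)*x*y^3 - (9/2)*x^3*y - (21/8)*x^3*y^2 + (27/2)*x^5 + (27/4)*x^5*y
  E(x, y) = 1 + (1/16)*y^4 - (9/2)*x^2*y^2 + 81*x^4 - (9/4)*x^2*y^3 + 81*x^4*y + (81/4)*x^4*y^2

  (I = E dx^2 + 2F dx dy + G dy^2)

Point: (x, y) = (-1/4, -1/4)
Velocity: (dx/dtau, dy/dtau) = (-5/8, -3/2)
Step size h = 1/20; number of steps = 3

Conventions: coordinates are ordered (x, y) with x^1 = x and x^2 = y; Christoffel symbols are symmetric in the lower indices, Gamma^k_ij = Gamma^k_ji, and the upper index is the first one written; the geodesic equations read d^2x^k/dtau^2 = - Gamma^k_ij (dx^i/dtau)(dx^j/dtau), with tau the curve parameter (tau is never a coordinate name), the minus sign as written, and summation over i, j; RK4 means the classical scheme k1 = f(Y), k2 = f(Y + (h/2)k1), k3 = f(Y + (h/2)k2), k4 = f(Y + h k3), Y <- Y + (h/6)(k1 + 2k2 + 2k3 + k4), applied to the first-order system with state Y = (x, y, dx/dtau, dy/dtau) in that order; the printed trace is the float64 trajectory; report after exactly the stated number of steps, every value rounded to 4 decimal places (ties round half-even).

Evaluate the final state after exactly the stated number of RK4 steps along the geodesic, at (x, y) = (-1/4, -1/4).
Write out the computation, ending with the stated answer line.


f(Y) = (dx/dtau, dy/dtau, -Gamma^x_ij Y'^i Y'^j, -Gamma^y_ij Y'^i Y'^j) with the Gammas evaluated at the stage position; h = 0.050000; intermediate values shown to 6 dp
step 0: x = -0.2500, y = -0.2500, dx/dtau = -0.6250, dy/dtau = -1.5000
step 1:
  k1: at (x, y) = (-0.250000, -0.250000), (dx/dtau, dy/dtau) = (-0.625000, -1.500000); Gamma_xxx = -1.525454, Gamma_xxy = 0.157388, Gamma_xyy = 0.048427, Gamma_yxx = 0.175052, Gamma_yxy = -0.018061, Gamma_yyy = -0.005557; k1 = (-0.625000, -1.500000, 0.191817, -0.022012)
  k2: at (x, y) = (-0.265625, -0.287500), (dx/dtau, dy/dtau) = (-0.620205, -1.500550); Gamma_xxx = -1.675593, Gamma_xxy = 0.188785, Gamma_xyy = 0.054358, Gamma_yxx = 0.212374, Gamma_yxy = -0.023928, Gamma_yyy = -0.006890; k2 = (-0.620205, -1.500550, 0.170742, -0.021641)
  k3: at (x, y) = (-0.265505, -0.287514), (dx/dtau, dy/dtau) = (-0.620731, -1.500541); Gamma_xxx = -1.673922, Gamma_xxy = 0.188569, Gamma_xyy = 0.054304, Gamma_yxx = 0.212193, Gamma_yxy = -0.023904, Gamma_yyy = -0.006884; k3 = (-0.620731, -1.500541, 0.171423, -0.021730)
  k4: at (x, y) = (-0.281037, -0.325027), (dx/dtau, dy/dtau) = (-0.616429, -1.501087); Gamma_xxx = -1.812328, Gamma_xxy = 0.221562, Gamma_xyy = 0.060111, Gamma_yxx = 0.251562, Gamma_yxy = -0.030754, Gamma_yyy = -0.008344; k4 = (-0.616429, -1.501087, 0.143182, -0.019875)
  Y <- Y + (h/6)(k1 + 2k2 + 2k3 + k4): x = -0.2810, y = -0.3250, dx/dtau = -0.6165, dy/dtau = -1.5011
step 2:
  k1: at (x, y) = (-0.281028, -0.325027), (dx/dtau, dy/dtau) = (-0.616506, -1.501072); Gamma_xxx = -1.812208, Gamma_xxy = 0.221545, Gamma_xyy = 0.060107, Gamma_yxx = 0.251548, Gamma_yxy = -0.030752, Gamma_yyy = -0.008343; k1 = (-0.616506, -1.501072, 0.143304, -0.019892)
  k2: at (x, y) = (-0.296440, -0.362554), (dx/dtau, dy/dtau) = (-0.612923, -1.501569); Gamma_xxx = -1.936805, Gamma_xxy = 0.255686, Gamma_xyy = 0.065712, Gamma_yxx = 0.292456, Gamma_yxy = -0.038608, Gamma_yyy = -0.009923; k2 = (-0.612923, -1.501569, 0.108808, -0.016430)
  k3: at (x, y) = (-0.296351, -0.362566), (dx/dtau, dy/dtau) = (-0.613785, -1.501483); Gamma_xxx = -1.935647, Gamma_xxy = 0.255509, Gamma_xyy = 0.065673, Gamma_yxx = 0.292314, Gamma_yxy = -0.038586, Gamma_yyy = -0.009918; k3 = (-0.613785, -1.501483, 0.110216, -0.016644)
  k4: at (x, y) = (-0.311717, -0.400101), (dx/dtau, dy/dtau) = (-0.610995, -1.501904); Gamma_xxx = -2.046370, Gamma_xxy = 0.290560, Gamma_xyy = 0.071059, Gamma_yxx = 0.334449, Gamma_yxy = -0.047488, Gamma_yyy = -0.011614; k4 = (-0.610995, -1.501904, 0.070383, -0.011503)
  Y <- Y + (h/6)(k1 + 2k2 + 2k3 + k4): x = -0.3117, y = -0.4001, dx/dtau = -0.6111, dy/dtau = -1.5019
step 3:
  k1: at (x, y) = (-0.311702, -0.400103), (dx/dtau, dy/dtau) = (-0.611074, -1.501885); Gamma_xxx = -2.046189, Gamma_xxy = 0.290529, Gamma_xyy = 0.071053, Gamma_yxx = 0.334425, Gamma_yxy = -0.047484, Gamma_yyy = -0.011613; k1 = (-0.611074, -1.501885, 0.070526, -0.011527)
  k2: at (x, y) = (-0.326979, -0.437650), (dx/dtau, dy/dtau) = (-0.609311, -1.502173); Gamma_xxx = -2.141938, Gamma_xxy = 0.326084, Gamma_xyy = 0.076165, Gamma_yxx = 0.377354, Gamma_yxy = -0.057448, Gamma_yyy = -0.013418; k2 = (-0.609311, -1.502173, 0.026425, -0.004655)
  k3: at (x, y) = (-0.326935, -0.437657), (dx/dtau, dy/dtau) = (-0.610414, -1.502001); Gamma_xxx = -2.141432, Gamma_xxy = 0.325993, Gamma_xyy = 0.076147, Gamma_yxx = 0.377286, Gamma_yxy = -0.057435, Gamma_yyy = -0.013416; k3 = (-0.610414, -1.502001, 0.028350, -0.004995)
  k4: at (x, y) = (-0.342223, -0.475203), (dx/dtau, dy/dtau) = (-0.609657, -1.502135); Gamma_xxx = -2.223303, Gamma_xxy = 0.361979, Gamma_xyy = 0.081005, Gamma_yxx = 0.420862, Gamma_yxy = -0.068521, Gamma_yyy = -0.015334; k4 = (-0.609657, -1.502135, -0.019412, 0.003675)
  Y <- Y + (h/6)(k1 + 2k2 + 2k3 + k4): x = -0.3422, y = -0.4752, dx/dtau = -0.6097, dy/dtau = -1.5021

Answer: x = -0.3422, y = -0.4752, dx/dtau = -0.6097, dy/dtau = -1.5021


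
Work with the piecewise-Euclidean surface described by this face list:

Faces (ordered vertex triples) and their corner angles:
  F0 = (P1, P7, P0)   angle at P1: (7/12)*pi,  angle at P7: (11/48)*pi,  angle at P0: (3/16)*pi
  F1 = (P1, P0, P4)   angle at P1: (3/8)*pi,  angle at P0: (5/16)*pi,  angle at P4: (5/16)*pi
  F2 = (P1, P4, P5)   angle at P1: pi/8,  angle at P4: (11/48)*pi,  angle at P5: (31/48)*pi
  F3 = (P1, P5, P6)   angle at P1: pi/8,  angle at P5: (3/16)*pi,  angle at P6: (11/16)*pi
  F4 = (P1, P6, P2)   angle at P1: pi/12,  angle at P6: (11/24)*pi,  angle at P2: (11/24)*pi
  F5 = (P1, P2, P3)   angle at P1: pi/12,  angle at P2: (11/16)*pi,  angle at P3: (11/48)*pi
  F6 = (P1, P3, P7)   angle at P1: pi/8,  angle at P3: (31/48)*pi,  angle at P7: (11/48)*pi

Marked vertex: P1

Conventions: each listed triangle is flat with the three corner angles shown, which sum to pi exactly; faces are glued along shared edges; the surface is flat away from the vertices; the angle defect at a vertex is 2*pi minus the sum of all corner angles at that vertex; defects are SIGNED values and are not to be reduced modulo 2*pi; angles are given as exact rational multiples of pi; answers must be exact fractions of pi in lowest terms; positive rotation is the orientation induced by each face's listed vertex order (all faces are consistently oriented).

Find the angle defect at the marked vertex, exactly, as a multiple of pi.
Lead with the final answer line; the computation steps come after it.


Answer: defect(P1) = pi/2

Sum of corner angles at P1: (3/2)*pi
defect = 2*pi - (3/2)*pi


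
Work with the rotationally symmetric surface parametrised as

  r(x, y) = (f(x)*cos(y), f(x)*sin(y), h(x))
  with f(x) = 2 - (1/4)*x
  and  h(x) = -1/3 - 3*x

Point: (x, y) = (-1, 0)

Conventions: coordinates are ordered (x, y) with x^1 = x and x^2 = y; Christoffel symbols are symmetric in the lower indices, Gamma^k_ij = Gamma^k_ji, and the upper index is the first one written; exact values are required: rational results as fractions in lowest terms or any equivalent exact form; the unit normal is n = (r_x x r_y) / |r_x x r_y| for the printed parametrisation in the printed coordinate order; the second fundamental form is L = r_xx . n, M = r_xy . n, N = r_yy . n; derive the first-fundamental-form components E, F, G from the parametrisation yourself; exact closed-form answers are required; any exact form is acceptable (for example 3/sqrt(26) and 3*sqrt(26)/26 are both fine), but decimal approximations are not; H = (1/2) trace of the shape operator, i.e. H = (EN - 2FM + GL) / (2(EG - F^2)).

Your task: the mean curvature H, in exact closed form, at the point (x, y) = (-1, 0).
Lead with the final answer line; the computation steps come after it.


Answer: H = -8*sqrt(145)/435

f = 9/4, f' = -1/4, f'' = 0, h' = -3, h'' = 0
E = 145/16, F = 0, G = 81/16; answer radicand W^2 = 145/16
unnormalised second-form numerators: l = 0, m = 0, n = -27/4; L = l/sqrt(145/16), and similarly M = m/sqrt(W^2), N = n/sqrt(W^2)
H = (E*n - 2*F*m + G*l) / (2*(EG - F^2)*sqrt(W^2)); E*n - 2*F*m + G*l = -3915/64, EG - F^2 = 11745/256, so H = (-2/3)/sqrt(145/16)


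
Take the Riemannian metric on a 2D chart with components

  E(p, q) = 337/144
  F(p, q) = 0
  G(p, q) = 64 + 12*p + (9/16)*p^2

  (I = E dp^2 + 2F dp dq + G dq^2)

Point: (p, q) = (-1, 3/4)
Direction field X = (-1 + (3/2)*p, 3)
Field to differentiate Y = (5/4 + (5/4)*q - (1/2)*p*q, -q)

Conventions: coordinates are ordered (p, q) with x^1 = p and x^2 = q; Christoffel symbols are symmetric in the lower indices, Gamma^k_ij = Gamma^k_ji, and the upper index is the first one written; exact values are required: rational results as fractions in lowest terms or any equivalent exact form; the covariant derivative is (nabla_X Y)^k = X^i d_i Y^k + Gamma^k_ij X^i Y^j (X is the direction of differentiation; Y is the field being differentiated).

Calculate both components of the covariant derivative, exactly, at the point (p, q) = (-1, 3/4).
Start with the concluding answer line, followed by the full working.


Answer: (nabla_X Y)^p = 61551/5392, (nabla_X Y)^q = -933/464

E = 337/144, F = 0, G = 841/16 at the point
E_p = 0, E_q = 0, F_p = 0, F_q = 0, G_p = 87/8, G_q = 0
EG - F^2 = 283417/2304;  g^inv = (2304/283417) * [[841/16, 0], [0, 337/144]]
first-kind symbols [ij,l] = (1/2)(d_i g_jl + d_j g_il - d_l g_ij): [pp,p] = E_p/2 = 0, [pp,q] = F_p - E_q/2 = 0, [pq,p] = E_q/2 = 0, [pq,q] = G_p/2 = 87/16, [qq,p] = F_q - G_p/2 = -87/16, [qq,q] = G_q/2 = 0
Gamma^p_ij = (G*[ij,p] - F*[ij,q])/(EG - F^2), Gamma^q_ij = (E*[ij,q] - F*[ij,p])/(EG - F^2)
Gamma_ppp = 0, Gamma_ppq = 0, Gamma_pqq = -783/337, Gamma_qpp = 0, Gamma_qpq = 3/29, Gamma_qqq = 0
X = (-5/2, 3), Y = (41/16, -3/4) at the point


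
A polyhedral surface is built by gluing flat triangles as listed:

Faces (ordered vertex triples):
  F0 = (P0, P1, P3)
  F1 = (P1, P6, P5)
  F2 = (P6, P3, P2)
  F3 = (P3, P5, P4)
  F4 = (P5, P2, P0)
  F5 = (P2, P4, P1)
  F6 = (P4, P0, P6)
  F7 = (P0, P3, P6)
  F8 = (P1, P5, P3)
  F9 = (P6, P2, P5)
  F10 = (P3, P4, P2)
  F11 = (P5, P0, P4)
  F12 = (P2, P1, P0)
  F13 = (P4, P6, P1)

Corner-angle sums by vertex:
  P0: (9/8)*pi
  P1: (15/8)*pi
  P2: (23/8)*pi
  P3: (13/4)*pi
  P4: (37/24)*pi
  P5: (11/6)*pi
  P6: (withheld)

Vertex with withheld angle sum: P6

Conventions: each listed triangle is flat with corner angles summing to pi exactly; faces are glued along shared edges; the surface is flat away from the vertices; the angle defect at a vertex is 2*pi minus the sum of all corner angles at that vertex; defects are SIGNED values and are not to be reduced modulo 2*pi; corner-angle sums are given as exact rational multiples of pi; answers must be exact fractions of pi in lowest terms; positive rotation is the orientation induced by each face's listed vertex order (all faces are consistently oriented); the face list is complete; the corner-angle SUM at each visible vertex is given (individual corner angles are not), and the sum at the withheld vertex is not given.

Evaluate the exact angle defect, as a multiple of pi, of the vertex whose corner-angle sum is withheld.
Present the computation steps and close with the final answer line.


V = 7, E = 21, F = 14; chi = V - E + F = 0
Gauss-Bonnet: total defect = 2*pi*chi = 0; visible defects sum to -pi/2

Answer: defect(P6) = pi/2


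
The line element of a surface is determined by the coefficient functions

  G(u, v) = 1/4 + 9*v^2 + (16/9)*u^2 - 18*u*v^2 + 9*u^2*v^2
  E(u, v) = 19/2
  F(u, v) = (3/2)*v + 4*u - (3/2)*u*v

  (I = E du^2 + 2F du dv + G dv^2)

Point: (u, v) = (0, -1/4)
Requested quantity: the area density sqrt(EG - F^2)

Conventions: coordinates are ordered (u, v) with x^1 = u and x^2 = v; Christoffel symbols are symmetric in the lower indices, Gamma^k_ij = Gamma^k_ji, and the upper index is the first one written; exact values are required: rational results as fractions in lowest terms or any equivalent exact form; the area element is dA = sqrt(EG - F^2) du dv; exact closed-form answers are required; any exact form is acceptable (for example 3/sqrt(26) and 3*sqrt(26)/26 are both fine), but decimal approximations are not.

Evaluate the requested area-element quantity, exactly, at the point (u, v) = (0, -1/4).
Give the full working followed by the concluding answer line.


E = 19/2, F = -3/8, G = 13/16; EG - F^2 = 485/64

Answer: sqrt(EG - F^2) = sqrt(485)/8


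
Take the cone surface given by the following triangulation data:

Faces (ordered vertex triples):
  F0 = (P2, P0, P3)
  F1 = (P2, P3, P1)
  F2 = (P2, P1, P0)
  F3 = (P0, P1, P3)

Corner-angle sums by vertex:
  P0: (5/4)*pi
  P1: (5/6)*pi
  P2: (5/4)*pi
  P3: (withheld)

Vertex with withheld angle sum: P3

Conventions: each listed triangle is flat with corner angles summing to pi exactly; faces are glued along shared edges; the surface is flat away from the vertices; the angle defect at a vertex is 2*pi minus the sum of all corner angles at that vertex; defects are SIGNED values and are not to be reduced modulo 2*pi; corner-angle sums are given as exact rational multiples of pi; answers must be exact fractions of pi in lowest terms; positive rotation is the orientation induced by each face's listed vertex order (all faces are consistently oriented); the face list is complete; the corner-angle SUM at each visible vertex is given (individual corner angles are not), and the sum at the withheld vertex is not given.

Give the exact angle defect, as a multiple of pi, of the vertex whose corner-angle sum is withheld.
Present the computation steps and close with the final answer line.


V = 4, E = 6, F = 4; chi = V - E + F = 2
Gauss-Bonnet: total defect = 2*pi*chi = 4*pi; visible defects sum to (8/3)*pi

Answer: defect(P3) = (4/3)*pi


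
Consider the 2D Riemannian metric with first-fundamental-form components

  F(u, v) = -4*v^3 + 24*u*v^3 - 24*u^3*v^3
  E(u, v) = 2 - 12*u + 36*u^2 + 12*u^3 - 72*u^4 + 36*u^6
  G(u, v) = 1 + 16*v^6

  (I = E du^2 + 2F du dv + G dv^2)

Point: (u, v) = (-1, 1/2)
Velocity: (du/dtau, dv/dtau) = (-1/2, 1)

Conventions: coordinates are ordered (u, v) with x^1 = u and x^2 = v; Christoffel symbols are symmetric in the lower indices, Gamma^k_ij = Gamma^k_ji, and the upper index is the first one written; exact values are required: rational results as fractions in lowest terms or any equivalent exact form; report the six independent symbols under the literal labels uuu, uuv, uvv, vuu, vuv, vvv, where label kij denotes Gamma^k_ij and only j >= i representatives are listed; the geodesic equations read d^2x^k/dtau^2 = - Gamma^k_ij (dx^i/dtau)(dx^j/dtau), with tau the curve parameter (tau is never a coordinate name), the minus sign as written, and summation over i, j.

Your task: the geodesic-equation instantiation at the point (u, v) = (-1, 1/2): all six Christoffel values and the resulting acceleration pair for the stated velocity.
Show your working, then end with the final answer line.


E = 2, F = -1/2, G = 5/4 at the point
E_u = 24, E_v = 0, F_u = -6, F_v = -3, G_u = 0, G_v = 3
EG - F^2 = 9/4;  g^inv = (4/9) * [[5/4, 1/2], [1/2, 2]]
first-kind symbols [ij,l] = (1/2)(d_i g_jl + d_j g_il - d_l g_ij): [uu,u] = E_u/2 = 12, [uu,v] = F_u - E_v/2 = -6, [uv,u] = E_v/2 = 0, [uv,v] = G_u/2 = 0, [vv,u] = F_v - G_u/2 = -3, [vv,v] = G_v/2 = 3/2
Gamma^u_ij = (G*[ij,u] - F*[ij,v])/(EG - F^2), Gamma^v_ij = (E*[ij,v] - F*[ij,u])/(EG - F^2)
Gamma_uuu = 16/3, Gamma_uuv = 0, Gamma_uvv = -4/3, Gamma_vuu = -8/3, Gamma_vuv = 0, Gamma_vvv = 2/3
d^2u/dtau^2 = -(Gamma_uuu*(-1/2)^2 + 2*Gamma_uuv*(-1/2)*(1) + Gamma_uvv*(1)^2) = 0
d^2v/dtau^2 = -(Gamma_vuu*(-1/2)^2 + 2*Gamma_vuv*(-1/2)*(1) + Gamma_vvv*(1)^2) = 0

Answer: Gamma_uuu = 16/3, Gamma_uuv = 0, Gamma_uvv = -4/3, Gamma_vuu = -8/3, Gamma_vuv = 0, Gamma_vvv = 2/3; accelerations (d^2u/dtau^2, d^2v/dtau^2) = (0, 0)


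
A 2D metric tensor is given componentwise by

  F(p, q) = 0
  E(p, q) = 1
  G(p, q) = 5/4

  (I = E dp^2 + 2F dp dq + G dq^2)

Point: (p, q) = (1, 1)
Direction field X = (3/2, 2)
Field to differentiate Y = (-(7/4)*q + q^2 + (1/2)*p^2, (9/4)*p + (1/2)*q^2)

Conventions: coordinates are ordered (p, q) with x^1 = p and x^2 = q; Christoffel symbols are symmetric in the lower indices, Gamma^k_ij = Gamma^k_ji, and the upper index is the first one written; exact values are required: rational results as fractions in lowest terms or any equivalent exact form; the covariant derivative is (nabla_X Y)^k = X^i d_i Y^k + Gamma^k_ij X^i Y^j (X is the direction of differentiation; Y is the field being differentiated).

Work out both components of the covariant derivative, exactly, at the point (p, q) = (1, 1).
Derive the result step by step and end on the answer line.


E = 1, F = 0, G = 5/4 at the point
E_p = 0, E_q = 0, F_p = 0, F_q = 0, G_p = 0, G_q = 0
EG - F^2 = 5/4;  g^inv = (4/5) * [[5/4, 0], [0, 1]]
first-kind symbols [ij,l] = (1/2)(d_i g_jl + d_j g_il - d_l g_ij): [pp,p] = E_p/2 = 0, [pp,q] = F_p - E_q/2 = 0, [pq,p] = E_q/2 = 0, [pq,q] = G_p/2 = 0, [qq,p] = F_q - G_p/2 = 0, [qq,q] = G_q/2 = 0
Gamma^p_ij = (G*[ij,p] - F*[ij,q])/(EG - F^2), Gamma^q_ij = (E*[ij,q] - F*[ij,p])/(EG - F^2)
Gamma_ppp = 0, Gamma_ppq = 0, Gamma_pqq = 0, Gamma_qpp = 0, Gamma_qpq = 0, Gamma_qqq = 0
X = (3/2, 2), Y = (-1/4, 11/4) at the point

Answer: (nabla_X Y)^p = 2, (nabla_X Y)^q = 43/8


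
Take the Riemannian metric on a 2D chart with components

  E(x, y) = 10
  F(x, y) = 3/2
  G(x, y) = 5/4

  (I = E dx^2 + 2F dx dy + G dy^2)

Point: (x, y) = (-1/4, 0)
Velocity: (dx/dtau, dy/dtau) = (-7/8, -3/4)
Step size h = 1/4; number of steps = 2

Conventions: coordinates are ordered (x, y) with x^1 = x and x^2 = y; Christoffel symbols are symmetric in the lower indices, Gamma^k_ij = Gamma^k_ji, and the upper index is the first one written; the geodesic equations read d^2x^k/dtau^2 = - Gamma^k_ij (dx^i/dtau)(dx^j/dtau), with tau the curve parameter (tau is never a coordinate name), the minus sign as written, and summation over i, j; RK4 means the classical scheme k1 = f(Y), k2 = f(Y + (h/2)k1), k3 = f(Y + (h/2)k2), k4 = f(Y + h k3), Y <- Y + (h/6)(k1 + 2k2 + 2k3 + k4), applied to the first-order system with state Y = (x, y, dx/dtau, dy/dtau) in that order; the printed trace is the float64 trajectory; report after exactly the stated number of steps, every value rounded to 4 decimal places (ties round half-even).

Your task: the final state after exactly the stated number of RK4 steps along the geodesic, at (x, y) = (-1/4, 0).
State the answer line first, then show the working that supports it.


Answer: x = -0.6875, y = -0.3750, dx/dtau = -0.8750, dy/dtau = -0.7500

f(Y) = (dx/dtau, dy/dtau, -Gamma^x_ij Y'^i Y'^j, -Gamma^y_ij Y'^i Y'^j) with the Gammas evaluated at the stage position; h = 0.250000; intermediate values shown to 6 dp
step 0: x = -0.2500, y = 0.0000, dx/dtau = -0.8750, dy/dtau = -0.7500
step 1:
  k1: at (x, y) = (-0.250000, 0.000000), (dx/dtau, dy/dtau) = (-0.875000, -0.750000); Gamma_xxx = 0.000000, Gamma_xxy = 0.000000, Gamma_xyy = 0.000000, Gamma_yxx = 0.000000, Gamma_yxy = 0.000000, Gamma_yyy = 0.000000; k1 = (-0.875000, -0.750000, 0.000000, 0.000000)
  k2: at (x, y) = (-0.359375, -0.093750), (dx/dtau, dy/dtau) = (-0.875000, -0.750000); Gamma_xxx = 0.000000, Gamma_xxy = 0.000000, Gamma_xyy = 0.000000, Gamma_yxx = 0.000000, Gamma_yxy = 0.000000, Gamma_yyy = 0.000000; k2 = (-0.875000, -0.750000, 0.000000, 0.000000)
  k3: at (x, y) = (-0.359375, -0.093750), (dx/dtau, dy/dtau) = (-0.875000, -0.750000); Gamma_xxx = 0.000000, Gamma_xxy = 0.000000, Gamma_xyy = 0.000000, Gamma_yxx = 0.000000, Gamma_yxy = 0.000000, Gamma_yyy = 0.000000; k3 = (-0.875000, -0.750000, 0.000000, 0.000000)
  k4: at (x, y) = (-0.468750, -0.187500), (dx/dtau, dy/dtau) = (-0.875000, -0.750000); Gamma_xxx = 0.000000, Gamma_xxy = 0.000000, Gamma_xyy = 0.000000, Gamma_yxx = 0.000000, Gamma_yxy = 0.000000, Gamma_yyy = 0.000000; k4 = (-0.875000, -0.750000, 0.000000, 0.000000)
  Y <- Y + (h/6)(k1 + 2k2 + 2k3 + k4): x = -0.4688, y = -0.1875, dx/dtau = -0.8750, dy/dtau = -0.7500
step 2:
  k1: at (x, y) = (-0.468750, -0.187500), (dx/dtau, dy/dtau) = (-0.875000, -0.750000); Gamma_xxx = 0.000000, Gamma_xxy = 0.000000, Gamma_xyy = 0.000000, Gamma_yxx = 0.000000, Gamma_yxy = 0.000000, Gamma_yyy = 0.000000; k1 = (-0.875000, -0.750000, 0.000000, 0.000000)
  k2: at (x, y) = (-0.578125, -0.281250), (dx/dtau, dy/dtau) = (-0.875000, -0.750000); Gamma_xxx = 0.000000, Gamma_xxy = 0.000000, Gamma_xyy = 0.000000, Gamma_yxx = 0.000000, Gamma_yxy = 0.000000, Gamma_yyy = 0.000000; k2 = (-0.875000, -0.750000, 0.000000, 0.000000)
  k3: at (x, y) = (-0.578125, -0.281250), (dx/dtau, dy/dtau) = (-0.875000, -0.750000); Gamma_xxx = 0.000000, Gamma_xxy = 0.000000, Gamma_xyy = 0.000000, Gamma_yxx = 0.000000, Gamma_yxy = 0.000000, Gamma_yyy = 0.000000; k3 = (-0.875000, -0.750000, 0.000000, 0.000000)
  k4: at (x, y) = (-0.687500, -0.375000), (dx/dtau, dy/dtau) = (-0.875000, -0.750000); Gamma_xxx = 0.000000, Gamma_xxy = 0.000000, Gamma_xyy = 0.000000, Gamma_yxx = 0.000000, Gamma_yxy = 0.000000, Gamma_yyy = 0.000000; k4 = (-0.875000, -0.750000, 0.000000, 0.000000)
  Y <- Y + (h/6)(k1 + 2k2 + 2k3 + k4): x = -0.6875, y = -0.3750, dx/dtau = -0.8750, dy/dtau = -0.7500


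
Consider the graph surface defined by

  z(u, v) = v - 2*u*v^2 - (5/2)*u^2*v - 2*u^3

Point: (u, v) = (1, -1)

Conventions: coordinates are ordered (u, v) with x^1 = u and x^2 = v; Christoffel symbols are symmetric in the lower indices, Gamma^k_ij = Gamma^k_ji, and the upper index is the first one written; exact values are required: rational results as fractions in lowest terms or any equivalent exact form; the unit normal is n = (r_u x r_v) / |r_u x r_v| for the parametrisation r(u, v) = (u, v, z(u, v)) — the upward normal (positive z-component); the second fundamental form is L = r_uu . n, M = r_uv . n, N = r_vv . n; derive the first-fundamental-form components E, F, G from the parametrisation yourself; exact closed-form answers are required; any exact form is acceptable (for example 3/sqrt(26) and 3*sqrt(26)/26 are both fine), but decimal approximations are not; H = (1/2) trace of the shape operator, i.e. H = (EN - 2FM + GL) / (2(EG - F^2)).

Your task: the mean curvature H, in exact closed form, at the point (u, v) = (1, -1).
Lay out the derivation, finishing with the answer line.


z_u = -3, z_v = 5/2, z_uu = -7, z_uv = -1, z_vv = -4
E = 10, F = -15/2, G = 29/4; answer radicand W^2 = 65/4
unnormalised second-form numerators: l = -7, m = -1, n = -4; L = l/sqrt(65/4), and similarly M = m/sqrt(W^2), N = n/sqrt(W^2)
H = (E*n - 2*F*m + G*l) / (2*(EG - F^2)*sqrt(W^2)); E*n - 2*F*m + G*l = -423/4, EG - F^2 = 65/4, so H = (-423/130)/sqrt(65/4)

Answer: H = -423*sqrt(65)/4225


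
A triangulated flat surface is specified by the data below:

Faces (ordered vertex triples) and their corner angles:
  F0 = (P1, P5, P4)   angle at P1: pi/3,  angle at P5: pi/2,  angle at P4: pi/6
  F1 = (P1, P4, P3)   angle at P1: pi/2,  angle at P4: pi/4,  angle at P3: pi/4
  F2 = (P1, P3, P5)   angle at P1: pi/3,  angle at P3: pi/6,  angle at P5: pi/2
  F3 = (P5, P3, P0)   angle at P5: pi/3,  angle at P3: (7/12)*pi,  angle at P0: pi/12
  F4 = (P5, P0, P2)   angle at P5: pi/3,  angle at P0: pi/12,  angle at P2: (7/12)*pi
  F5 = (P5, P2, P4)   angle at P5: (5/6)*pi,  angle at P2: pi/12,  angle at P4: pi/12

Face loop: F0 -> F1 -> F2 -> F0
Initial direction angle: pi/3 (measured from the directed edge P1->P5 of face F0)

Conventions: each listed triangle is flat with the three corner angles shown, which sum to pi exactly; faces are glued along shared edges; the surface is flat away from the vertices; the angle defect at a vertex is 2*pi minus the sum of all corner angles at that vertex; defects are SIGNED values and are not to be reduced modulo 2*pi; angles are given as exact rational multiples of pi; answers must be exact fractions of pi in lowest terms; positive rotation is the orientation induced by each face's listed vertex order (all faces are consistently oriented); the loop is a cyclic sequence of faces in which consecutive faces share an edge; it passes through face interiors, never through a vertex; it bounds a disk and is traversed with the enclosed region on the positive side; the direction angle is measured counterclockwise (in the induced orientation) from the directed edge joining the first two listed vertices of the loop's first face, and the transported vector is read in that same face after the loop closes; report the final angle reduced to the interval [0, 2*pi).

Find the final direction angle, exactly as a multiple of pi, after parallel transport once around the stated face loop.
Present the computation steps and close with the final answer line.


enclosed vertex P1: corner angles sum to (7/6)*pi, defect = 2*pi - (7/6)*pi = (5/6)*pi
adding the enclosed defects to the starting angle (mod 2*pi, induced orientation) gives the holonomy
final angle = pi/3 + (5/6)*pi = (7/6)*pi (mod 2*pi)

Answer: final direction angle = (7/6)*pi


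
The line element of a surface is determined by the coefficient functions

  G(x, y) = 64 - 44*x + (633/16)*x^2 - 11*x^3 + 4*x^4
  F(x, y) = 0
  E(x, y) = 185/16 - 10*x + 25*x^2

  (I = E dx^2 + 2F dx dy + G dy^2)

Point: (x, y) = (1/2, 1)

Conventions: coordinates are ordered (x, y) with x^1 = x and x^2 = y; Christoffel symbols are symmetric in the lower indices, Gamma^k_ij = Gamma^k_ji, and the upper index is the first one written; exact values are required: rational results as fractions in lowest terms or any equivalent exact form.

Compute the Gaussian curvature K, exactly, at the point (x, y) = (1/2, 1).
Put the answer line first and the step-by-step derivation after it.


Answer: K = -23296/479085

E = 205/16, F = 0, G = 3249/64, EG - F^2 = 666045/1024 at the point
E_x = 15, E_y = 0, F_x = 0, F_y = 0, G_x = -171/16, G_y = 0
E_yy = 0, F_xy = 0, G_xx = 465/8
Brioschi: K = (det M1 - det M2) / (EG - F^2)^2 with the standard first/second-derivative matrices M1, M2.
M1 = [[-E_yy/2 + F_xy - G_xx/2, E_x/2, F_x - E_y/2], [F_y - G_x/2, E, F], [G_y/2, F, G]] = [[-465/16, 15/2, 0], [171/32, 205/16, 0], [0, 0, 3249/64]]; det M1 = -343045665/16384
M2 = [[0, E_y/2, G_x/2], [E_y/2, E, F], [G_x/2, F, G]] = [[0, 0, -171/32], [0, 205/16, 0], [-171/32, 0, 3249/64]]; det M2 = -5994405/16384
det M1 - det M2 = -84262815/4096; K = -84262815/4096 / (666045/1024)^2 = -23296/479085


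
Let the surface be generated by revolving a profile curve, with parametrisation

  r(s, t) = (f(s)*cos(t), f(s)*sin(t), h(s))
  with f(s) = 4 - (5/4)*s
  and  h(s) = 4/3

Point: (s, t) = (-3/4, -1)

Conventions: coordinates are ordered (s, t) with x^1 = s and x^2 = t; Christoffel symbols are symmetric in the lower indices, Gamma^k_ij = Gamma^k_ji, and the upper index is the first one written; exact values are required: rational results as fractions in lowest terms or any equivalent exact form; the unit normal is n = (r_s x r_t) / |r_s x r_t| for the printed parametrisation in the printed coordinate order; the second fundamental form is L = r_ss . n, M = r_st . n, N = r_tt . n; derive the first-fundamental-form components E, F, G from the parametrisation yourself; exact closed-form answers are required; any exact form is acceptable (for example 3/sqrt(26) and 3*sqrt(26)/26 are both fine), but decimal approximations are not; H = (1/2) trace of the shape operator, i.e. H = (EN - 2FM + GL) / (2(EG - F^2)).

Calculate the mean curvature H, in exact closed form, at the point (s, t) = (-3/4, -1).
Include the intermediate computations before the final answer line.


f = 79/16, f' = -5/4, f'' = 0, h' = 0, h'' = 0
E = 25/16, F = 0, G = 6241/256; answer radicand W^2 = 25/16
unnormalised second-form numerators: l = 0, m = 0, n = 0; L = l/sqrt(25/16), and similarly M = m/sqrt(W^2), N = n/sqrt(W^2)
H = (E*n - 2*F*m + G*l) / (2*(EG - F^2)*sqrt(W^2)); E*n - 2*F*m + G*l = 0, EG - F^2 = 156025/4096, so H = (0)/sqrt(25/16)

Answer: H = 0


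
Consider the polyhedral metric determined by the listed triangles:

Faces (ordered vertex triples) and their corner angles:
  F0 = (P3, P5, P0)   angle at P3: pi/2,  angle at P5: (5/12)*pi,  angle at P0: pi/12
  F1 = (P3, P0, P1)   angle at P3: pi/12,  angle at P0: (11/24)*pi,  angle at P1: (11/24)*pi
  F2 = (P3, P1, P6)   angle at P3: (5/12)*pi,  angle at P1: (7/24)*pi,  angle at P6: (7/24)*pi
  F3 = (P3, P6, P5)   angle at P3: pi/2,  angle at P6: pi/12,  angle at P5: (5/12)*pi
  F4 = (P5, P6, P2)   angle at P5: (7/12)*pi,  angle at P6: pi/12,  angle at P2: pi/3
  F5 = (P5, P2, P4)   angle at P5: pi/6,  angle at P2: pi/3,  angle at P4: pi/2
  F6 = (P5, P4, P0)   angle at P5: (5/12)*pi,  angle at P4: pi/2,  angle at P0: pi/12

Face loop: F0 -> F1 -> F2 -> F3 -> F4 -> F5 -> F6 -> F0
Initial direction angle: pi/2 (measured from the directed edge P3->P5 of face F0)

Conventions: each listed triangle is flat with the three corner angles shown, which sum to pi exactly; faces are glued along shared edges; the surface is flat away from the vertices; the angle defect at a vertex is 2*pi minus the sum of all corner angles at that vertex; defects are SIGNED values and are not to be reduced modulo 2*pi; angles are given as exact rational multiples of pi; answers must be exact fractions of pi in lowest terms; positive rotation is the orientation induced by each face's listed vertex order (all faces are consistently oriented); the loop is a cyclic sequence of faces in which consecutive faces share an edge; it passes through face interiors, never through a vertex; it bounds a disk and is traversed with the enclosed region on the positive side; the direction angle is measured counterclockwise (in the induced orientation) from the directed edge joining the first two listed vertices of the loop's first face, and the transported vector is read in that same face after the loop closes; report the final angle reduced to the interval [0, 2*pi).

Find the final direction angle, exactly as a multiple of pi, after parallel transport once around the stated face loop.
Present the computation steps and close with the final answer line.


enclosed vertex P3: corner angles sum to (3/2)*pi, defect = 2*pi - (3/2)*pi = pi/2
enclosed vertex P5: corner angles sum to 2*pi, defect = 2*pi - 2*pi = 0
holonomy = initial angle + sum of enclosed defects (mod 2*pi), positive in the induced orientation
final angle = pi/2 + pi/2 = pi (mod 2*pi)

Answer: final direction angle = pi


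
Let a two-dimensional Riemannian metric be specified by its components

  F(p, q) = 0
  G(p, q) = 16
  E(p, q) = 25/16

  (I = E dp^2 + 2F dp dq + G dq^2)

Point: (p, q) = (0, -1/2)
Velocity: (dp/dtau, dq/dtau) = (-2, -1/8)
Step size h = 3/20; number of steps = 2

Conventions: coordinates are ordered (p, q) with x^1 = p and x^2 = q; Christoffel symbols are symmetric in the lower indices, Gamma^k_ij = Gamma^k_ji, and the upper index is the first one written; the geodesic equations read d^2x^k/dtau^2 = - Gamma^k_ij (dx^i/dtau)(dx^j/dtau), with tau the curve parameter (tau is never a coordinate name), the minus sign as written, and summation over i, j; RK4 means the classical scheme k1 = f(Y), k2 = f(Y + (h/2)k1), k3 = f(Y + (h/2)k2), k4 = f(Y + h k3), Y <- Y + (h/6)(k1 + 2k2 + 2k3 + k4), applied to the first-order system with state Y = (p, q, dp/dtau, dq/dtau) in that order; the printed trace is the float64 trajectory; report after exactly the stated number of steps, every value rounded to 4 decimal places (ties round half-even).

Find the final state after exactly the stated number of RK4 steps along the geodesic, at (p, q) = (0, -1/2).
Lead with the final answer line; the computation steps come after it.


Answer: p = -0.6000, q = -0.5375, dp/dtau = -2.0000, dq/dtau = -0.1250

f(Y) = (dp/dtau, dq/dtau, -Gamma^p_ij Y'^i Y'^j, -Gamma^q_ij Y'^i Y'^j) with the Gammas evaluated at the stage position; h = 0.150000; intermediate values shown to 6 dp
step 0: p = 0.0000, q = -0.5000, dp/dtau = -2.0000, dq/dtau = -0.1250
step 1:
  k1: at (p, q) = (0.000000, -0.500000), (dp/dtau, dq/dtau) = (-2.000000, -0.125000); Gamma_ppp = 0.000000, Gamma_ppq = 0.000000, Gamma_pqq = 0.000000, Gamma_qpp = 0.000000, Gamma_qpq = 0.000000, Gamma_qqq = 0.000000; k1 = (-2.000000, -0.125000, 0.000000, 0.000000)
  k2: at (p, q) = (-0.150000, -0.509375), (dp/dtau, dq/dtau) = (-2.000000, -0.125000); Gamma_ppp = 0.000000, Gamma_ppq = 0.000000, Gamma_pqq = 0.000000, Gamma_qpp = 0.000000, Gamma_qpq = 0.000000, Gamma_qqq = 0.000000; k2 = (-2.000000, -0.125000, 0.000000, 0.000000)
  k3: at (p, q) = (-0.150000, -0.509375), (dp/dtau, dq/dtau) = (-2.000000, -0.125000); Gamma_ppp = 0.000000, Gamma_ppq = 0.000000, Gamma_pqq = 0.000000, Gamma_qpp = 0.000000, Gamma_qpq = 0.000000, Gamma_qqq = 0.000000; k3 = (-2.000000, -0.125000, 0.000000, 0.000000)
  k4: at (p, q) = (-0.300000, -0.518750), (dp/dtau, dq/dtau) = (-2.000000, -0.125000); Gamma_ppp = 0.000000, Gamma_ppq = 0.000000, Gamma_pqq = 0.000000, Gamma_qpp = 0.000000, Gamma_qpq = 0.000000, Gamma_qqq = 0.000000; k4 = (-2.000000, -0.125000, 0.000000, 0.000000)
  Y <- Y + (h/6)(k1 + 2k2 + 2k3 + k4): p = -0.3000, q = -0.5188, dp/dtau = -2.0000, dq/dtau = -0.1250
step 2:
  k1: at (p, q) = (-0.300000, -0.518750), (dp/dtau, dq/dtau) = (-2.000000, -0.125000); Gamma_ppp = 0.000000, Gamma_ppq = 0.000000, Gamma_pqq = 0.000000, Gamma_qpp = 0.000000, Gamma_qpq = 0.000000, Gamma_qqq = 0.000000; k1 = (-2.000000, -0.125000, 0.000000, 0.000000)
  k2: at (p, q) = (-0.450000, -0.528125), (dp/dtau, dq/dtau) = (-2.000000, -0.125000); Gamma_ppp = 0.000000, Gamma_ppq = 0.000000, Gamma_pqq = 0.000000, Gamma_qpp = 0.000000, Gamma_qpq = 0.000000, Gamma_qqq = 0.000000; k2 = (-2.000000, -0.125000, 0.000000, 0.000000)
  k3: at (p, q) = (-0.450000, -0.528125), (dp/dtau, dq/dtau) = (-2.000000, -0.125000); Gamma_ppp = 0.000000, Gamma_ppq = 0.000000, Gamma_pqq = 0.000000, Gamma_qpp = 0.000000, Gamma_qpq = 0.000000, Gamma_qqq = 0.000000; k3 = (-2.000000, -0.125000, 0.000000, 0.000000)
  k4: at (p, q) = (-0.600000, -0.537500), (dp/dtau, dq/dtau) = (-2.000000, -0.125000); Gamma_ppp = 0.000000, Gamma_ppq = 0.000000, Gamma_pqq = 0.000000, Gamma_qpp = 0.000000, Gamma_qpq = 0.000000, Gamma_qqq = 0.000000; k4 = (-2.000000, -0.125000, 0.000000, 0.000000)
  Y <- Y + (h/6)(k1 + 2k2 + 2k3 + k4): p = -0.6000, q = -0.5375, dp/dtau = -2.0000, dq/dtau = -0.1250


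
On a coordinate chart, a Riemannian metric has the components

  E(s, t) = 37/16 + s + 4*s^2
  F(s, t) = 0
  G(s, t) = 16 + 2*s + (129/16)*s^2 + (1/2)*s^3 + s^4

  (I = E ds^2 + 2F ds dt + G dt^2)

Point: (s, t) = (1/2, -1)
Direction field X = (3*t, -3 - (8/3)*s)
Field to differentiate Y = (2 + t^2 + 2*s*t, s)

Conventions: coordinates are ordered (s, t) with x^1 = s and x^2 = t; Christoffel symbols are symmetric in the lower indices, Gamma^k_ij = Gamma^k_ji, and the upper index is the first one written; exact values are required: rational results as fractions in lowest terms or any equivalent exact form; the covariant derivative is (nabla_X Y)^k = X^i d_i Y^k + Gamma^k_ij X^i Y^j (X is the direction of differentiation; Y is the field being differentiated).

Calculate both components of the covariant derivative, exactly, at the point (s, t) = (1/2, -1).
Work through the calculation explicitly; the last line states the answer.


E = 61/16, F = 0, G = 1225/64 at the point
E_s = 5, E_t = 0, F_s = 0, F_t = 0, G_s = 175/16, G_t = 0
EG - F^2 = 74725/1024;  g^inv = (1024/74725) * [[1225/64, 0], [0, 61/16]]
first-kind symbols [ij,l] = (1/2)(d_i g_jl + d_j g_il - d_l g_ij): [ss,s] = E_s/2 = 5/2, [ss,t] = F_s - E_t/2 = 0, [st,s] = E_t/2 = 0, [st,t] = G_s/2 = 175/32, [tt,s] = F_t - G_s/2 = -175/32, [tt,t] = G_t/2 = 0
Gamma^s_ij = (G*[ij,s] - F*[ij,t])/(EG - F^2), Gamma^t_ij = (E*[ij,t] - F*[ij,s])/(EG - F^2)
Gamma_sss = 40/61, Gamma_sst = 0, Gamma_stt = -175/122, Gamma_tss = 0, Gamma_tst = 2/7, Gamma_ttt = 0
X = (-3, -13/3), Y = (2, 1/2) at the point

Answer: (nabla_X Y)^s = 6959/732, (nabla_X Y)^t = -124/21


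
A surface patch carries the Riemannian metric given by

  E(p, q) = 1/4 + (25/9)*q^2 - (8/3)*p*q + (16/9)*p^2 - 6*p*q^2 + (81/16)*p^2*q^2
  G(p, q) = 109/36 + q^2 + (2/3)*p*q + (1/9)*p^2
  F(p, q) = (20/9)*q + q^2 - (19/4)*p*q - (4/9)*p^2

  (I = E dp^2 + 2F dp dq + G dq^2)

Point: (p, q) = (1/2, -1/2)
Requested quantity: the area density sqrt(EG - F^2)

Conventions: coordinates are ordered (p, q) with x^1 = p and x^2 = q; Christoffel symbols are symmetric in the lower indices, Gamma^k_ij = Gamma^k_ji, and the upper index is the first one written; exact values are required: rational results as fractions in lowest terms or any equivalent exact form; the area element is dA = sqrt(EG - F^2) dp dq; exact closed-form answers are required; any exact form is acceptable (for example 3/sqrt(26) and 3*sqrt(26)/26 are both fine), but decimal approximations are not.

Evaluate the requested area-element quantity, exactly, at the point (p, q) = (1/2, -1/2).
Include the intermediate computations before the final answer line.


E = 3737/2304, F = 31/144, G = 113/36; EG - F^2 = 46493/9216

Answer: sqrt(EG - F^2) = sqrt(46493)/96
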